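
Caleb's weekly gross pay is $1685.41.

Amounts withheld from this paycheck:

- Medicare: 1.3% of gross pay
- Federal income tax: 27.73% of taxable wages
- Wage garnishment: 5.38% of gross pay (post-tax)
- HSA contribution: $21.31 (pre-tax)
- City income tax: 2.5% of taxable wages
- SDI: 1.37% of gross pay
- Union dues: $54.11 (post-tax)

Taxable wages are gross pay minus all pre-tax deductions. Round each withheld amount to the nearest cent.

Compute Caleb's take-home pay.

$971.26

HSA contribution: $21.31
Taxable wages = $1685.41 − $21.31 = $1664.10
City income tax: $1664.10 × 0.025 = $41.60
Federal income tax: $1664.10 × 0.2773 = $461.45
Medicare: $1685.41 × 0.013 = $21.91
SDI: $1685.41 × 0.0137 = $23.09
Wage garnishment: $1685.41 × 0.0538 = $90.68
Union dues: $54.11
Total deductions = $21.31 + $41.60 + $461.45 + $21.91 + $23.09 + $90.68 + $54.11 = $714.15
Net pay = $1685.41 − $714.15 = $971.26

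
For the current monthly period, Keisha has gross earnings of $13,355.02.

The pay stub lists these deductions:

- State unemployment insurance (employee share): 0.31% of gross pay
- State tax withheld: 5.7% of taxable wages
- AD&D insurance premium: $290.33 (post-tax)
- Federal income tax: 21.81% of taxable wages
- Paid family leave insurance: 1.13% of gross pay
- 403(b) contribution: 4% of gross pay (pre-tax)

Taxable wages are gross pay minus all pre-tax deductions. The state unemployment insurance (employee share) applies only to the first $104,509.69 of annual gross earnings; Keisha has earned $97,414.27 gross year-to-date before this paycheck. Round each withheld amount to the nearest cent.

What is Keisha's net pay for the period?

$8,830.57

403(b) contribution: $13,355.02 × 0.04 = $534.20
Taxable wages = $13,355.02 − $534.20 = $12,820.82
Federal income tax: $12,820.82 × 0.2181 = $2,796.22
State tax withheld: $12,820.82 × 0.057 = $730.79
Paid family leave insurance: $13,355.02 × 0.0113 = $150.91
State unemployment insurance (employee share): only $104,509.69 − $97,414.27 = $7,095.42 of this check is subject → $7,095.42 × 0.0031 = $22.00
AD&D insurance premium: $290.33
Total deductions = $534.20 + $2,796.22 + $730.79 + $150.91 + $22.00 + $290.33 = $4,524.45
Net pay = $13,355.02 − $4,524.45 = $8,830.57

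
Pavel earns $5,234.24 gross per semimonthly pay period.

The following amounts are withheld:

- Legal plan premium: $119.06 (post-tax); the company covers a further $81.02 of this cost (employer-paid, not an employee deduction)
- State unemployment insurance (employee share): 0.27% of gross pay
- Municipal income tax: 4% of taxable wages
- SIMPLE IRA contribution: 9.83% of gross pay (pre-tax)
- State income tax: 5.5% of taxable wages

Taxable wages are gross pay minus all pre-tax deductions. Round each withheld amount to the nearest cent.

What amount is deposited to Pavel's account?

SIMPLE IRA contribution: $5,234.24 × 0.0983 = $514.53
Taxable wages = $5,234.24 − $514.53 = $4,719.71
Municipal income tax: $4,719.71 × 0.04 = $188.79
State income tax: $4,719.71 × 0.055 = $259.58
State unemployment insurance (employee share): $5,234.24 × 0.0027 = $14.13
Legal plan premium: $119.06
(Employer's $81.02 toward legal plan premium is not withheld from the employee.)
Total deductions = $514.53 + $188.79 + $259.58 + $14.13 + $119.06 = $1,096.09
Net pay = $5,234.24 − $1,096.09 = $4,138.15

$4,138.15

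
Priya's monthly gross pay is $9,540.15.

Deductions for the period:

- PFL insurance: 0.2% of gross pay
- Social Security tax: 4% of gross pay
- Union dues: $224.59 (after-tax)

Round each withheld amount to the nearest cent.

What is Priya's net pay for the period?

Social Security tax: $9,540.15 × 0.04 = $381.61
PFL insurance: $9,540.15 × 0.002 = $19.08
Union dues: $224.59
Total deductions = $381.61 + $19.08 + $224.59 = $625.28
Net pay = $9,540.15 − $625.28 = $8,914.87

$8,914.87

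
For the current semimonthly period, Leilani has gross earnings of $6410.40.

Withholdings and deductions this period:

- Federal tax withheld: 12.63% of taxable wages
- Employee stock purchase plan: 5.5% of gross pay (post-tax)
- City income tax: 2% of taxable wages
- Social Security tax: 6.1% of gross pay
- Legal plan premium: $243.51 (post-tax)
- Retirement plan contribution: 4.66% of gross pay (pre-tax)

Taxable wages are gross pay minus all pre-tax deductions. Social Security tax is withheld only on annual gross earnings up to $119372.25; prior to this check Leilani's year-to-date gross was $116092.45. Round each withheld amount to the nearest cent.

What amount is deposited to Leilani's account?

Retirement plan contribution: $6410.40 × 0.0466 = $298.72
Taxable wages = $6410.40 − $298.72 = $6111.68
Federal tax withheld: $6111.68 × 0.1263 = $771.91
City income tax: $6111.68 × 0.02 = $122.23
Social Security tax: only $119372.25 − $116092.45 = $3279.80 of this check is subject → $3279.80 × 0.061 = $200.07
Employee stock purchase plan: $6410.40 × 0.055 = $352.57
Legal plan premium: $243.51
Total deductions = $298.72 + $771.91 + $122.23 + $200.07 + $352.57 + $243.51 = $1989.01
Net pay = $6410.40 − $1989.01 = $4421.39

$4421.39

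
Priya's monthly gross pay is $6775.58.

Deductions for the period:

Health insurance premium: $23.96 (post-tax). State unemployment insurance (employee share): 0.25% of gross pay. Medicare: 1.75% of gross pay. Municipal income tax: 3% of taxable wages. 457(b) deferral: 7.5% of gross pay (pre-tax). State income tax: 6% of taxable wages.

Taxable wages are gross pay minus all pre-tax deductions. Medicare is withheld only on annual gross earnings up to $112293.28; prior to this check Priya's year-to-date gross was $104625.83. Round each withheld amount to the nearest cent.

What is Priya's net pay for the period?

457(b) deferral: $6775.58 × 0.075 = $508.17
Taxable wages = $6775.58 − $508.17 = $6267.41
Municipal income tax: $6267.41 × 0.03 = $188.02
State income tax: $6267.41 × 0.06 = $376.04
Medicare: cap not yet reached, full $6775.58 is subject → $6775.58 × 0.0175 = $118.57
State unemployment insurance (employee share): $6775.58 × 0.0025 = $16.94
Health insurance premium: $23.96
Total deductions = $508.17 + $188.02 + $376.04 + $118.57 + $16.94 + $23.96 = $1231.70
Net pay = $6775.58 − $1231.70 = $5543.88

$5543.88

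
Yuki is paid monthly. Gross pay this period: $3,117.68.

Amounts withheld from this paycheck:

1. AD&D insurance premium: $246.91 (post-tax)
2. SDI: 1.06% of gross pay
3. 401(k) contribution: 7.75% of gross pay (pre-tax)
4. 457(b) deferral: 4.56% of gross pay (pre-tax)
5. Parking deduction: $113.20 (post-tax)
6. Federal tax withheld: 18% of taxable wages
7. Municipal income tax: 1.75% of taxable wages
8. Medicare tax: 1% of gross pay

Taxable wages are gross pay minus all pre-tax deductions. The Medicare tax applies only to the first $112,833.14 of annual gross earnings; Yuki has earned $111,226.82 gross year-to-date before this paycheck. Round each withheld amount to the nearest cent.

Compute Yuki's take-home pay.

401(k) contribution: $3,117.68 × 0.0775 = $241.62
457(b) deferral: $3,117.68 × 0.0456 = $142.17
Pre-tax total = $241.62 + $142.17 = $383.79
Taxable wages = $3,117.68 − $383.79 = $2,733.89
Federal tax withheld: $2,733.89 × 0.18 = $492.10
Municipal income tax: $2,733.89 × 0.0175 = $47.84
Medicare tax: only $112,833.14 − $111,226.82 = $1,606.32 of this check is subject → $1,606.32 × 0.01 = $16.06
SDI: $3,117.68 × 0.0106 = $33.05
AD&D insurance premium: $246.91
Parking deduction: $113.20
Total deductions = $241.62 + $142.17 + $492.10 + $47.84 + $16.06 + $33.05 + $246.91 + $113.20 = $1,332.95
Net pay = $3,117.68 − $1,332.95 = $1,784.73

$1,784.73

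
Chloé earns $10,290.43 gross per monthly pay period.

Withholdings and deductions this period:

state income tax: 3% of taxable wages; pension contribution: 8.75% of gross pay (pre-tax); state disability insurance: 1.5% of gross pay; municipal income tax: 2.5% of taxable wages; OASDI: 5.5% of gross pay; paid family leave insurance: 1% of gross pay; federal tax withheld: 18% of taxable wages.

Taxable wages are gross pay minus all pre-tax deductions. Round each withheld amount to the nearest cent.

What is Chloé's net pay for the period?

$6,360.14

Pension contribution: $10,290.43 × 0.0875 = $900.41
Taxable wages = $10,290.43 − $900.41 = $9,390.02
Federal tax withheld: $9,390.02 × 0.18 = $1,690.20
State income tax: $9,390.02 × 0.03 = $281.70
Municipal income tax: $9,390.02 × 0.025 = $234.75
OASDI: $10,290.43 × 0.055 = $565.97
State disability insurance: $10,290.43 × 0.015 = $154.36
Paid family leave insurance: $10,290.43 × 0.01 = $102.90
Total deductions = $900.41 + $1,690.20 + $281.70 + $234.75 + $565.97 + $154.36 + $102.90 = $3,930.29
Net pay = $10,290.43 − $3,930.29 = $6,360.14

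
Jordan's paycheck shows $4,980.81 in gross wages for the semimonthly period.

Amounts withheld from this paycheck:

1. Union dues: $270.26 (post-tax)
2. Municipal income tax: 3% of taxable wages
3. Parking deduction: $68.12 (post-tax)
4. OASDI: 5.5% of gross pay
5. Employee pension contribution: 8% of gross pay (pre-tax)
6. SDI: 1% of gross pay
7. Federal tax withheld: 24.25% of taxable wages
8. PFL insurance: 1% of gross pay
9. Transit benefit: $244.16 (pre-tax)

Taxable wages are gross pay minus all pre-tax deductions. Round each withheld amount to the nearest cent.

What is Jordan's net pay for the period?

$2,444.09

Transit benefit: $244.16
Employee pension contribution: $4,980.81 × 0.08 = $398.46
Pre-tax total = $244.16 + $398.46 = $642.62
Taxable wages = $4,980.81 − $642.62 = $4,338.19
Federal tax withheld: $4,338.19 × 0.2425 = $1,052.01
Municipal income tax: $4,338.19 × 0.03 = $130.15
OASDI: $4,980.81 × 0.055 = $273.94
SDI: $4,980.81 × 0.01 = $49.81
PFL insurance: $4,980.81 × 0.01 = $49.81
Union dues: $270.26
Parking deduction: $68.12
Total deductions = $244.16 + $398.46 + $1,052.01 + $130.15 + $273.94 + $49.81 + $49.81 + $270.26 + $68.12 = $2,536.72
Net pay = $4,980.81 − $2,536.72 = $2,444.09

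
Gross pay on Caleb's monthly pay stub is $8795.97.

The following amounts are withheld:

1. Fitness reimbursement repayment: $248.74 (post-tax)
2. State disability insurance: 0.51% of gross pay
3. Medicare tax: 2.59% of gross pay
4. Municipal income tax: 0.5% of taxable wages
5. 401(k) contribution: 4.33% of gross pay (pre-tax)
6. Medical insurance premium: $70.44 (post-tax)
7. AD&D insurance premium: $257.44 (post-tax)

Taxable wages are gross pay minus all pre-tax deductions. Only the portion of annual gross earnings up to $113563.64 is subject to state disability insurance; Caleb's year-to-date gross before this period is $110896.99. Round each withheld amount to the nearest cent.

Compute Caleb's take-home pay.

401(k) contribution: $8795.97 × 0.0433 = $380.87
Taxable wages = $8795.97 − $380.87 = $8415.10
Municipal income tax: $8415.10 × 0.005 = $42.08
State disability insurance: only $113563.64 − $110896.99 = $2666.65 of this check is subject → $2666.65 × 0.0051 = $13.60
Medicare tax: $8795.97 × 0.0259 = $227.82
Medical insurance premium: $70.44
AD&D insurance premium: $257.44
Fitness reimbursement repayment: $248.74
Total deductions = $380.87 + $42.08 + $13.60 + $227.82 + $70.44 + $257.44 + $248.74 = $1240.99
Net pay = $8795.97 − $1240.99 = $7554.98

$7554.98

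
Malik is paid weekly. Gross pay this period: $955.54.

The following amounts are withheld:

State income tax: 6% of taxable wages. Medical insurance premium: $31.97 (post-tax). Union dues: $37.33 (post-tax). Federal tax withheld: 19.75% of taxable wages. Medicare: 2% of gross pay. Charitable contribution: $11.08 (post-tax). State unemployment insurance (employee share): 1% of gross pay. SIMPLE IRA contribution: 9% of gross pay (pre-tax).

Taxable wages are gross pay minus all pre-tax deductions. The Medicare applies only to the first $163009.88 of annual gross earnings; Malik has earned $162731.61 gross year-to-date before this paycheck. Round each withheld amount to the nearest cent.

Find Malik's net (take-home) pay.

$550.13

SIMPLE IRA contribution: $955.54 × 0.09 = $86.00
Taxable wages = $955.54 − $86.00 = $869.54
Federal tax withheld: $869.54 × 0.1975 = $171.73
State income tax: $869.54 × 0.06 = $52.17
State unemployment insurance (employee share): $955.54 × 0.01 = $9.56
Medicare: only $163009.88 − $162731.61 = $278.27 of this check is subject → $278.27 × 0.02 = $5.57
Medical insurance premium: $31.97
Union dues: $37.33
Charitable contribution: $11.08
Total deductions = $86.00 + $171.73 + $52.17 + $9.56 + $5.57 + $31.97 + $37.33 + $11.08 = $405.41
Net pay = $955.54 − $405.41 = $550.13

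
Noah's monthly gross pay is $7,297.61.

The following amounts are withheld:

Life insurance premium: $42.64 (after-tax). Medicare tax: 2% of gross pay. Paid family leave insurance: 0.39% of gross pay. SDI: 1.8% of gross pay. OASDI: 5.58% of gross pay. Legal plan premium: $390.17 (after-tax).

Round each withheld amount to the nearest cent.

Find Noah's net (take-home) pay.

OASDI: $7,297.61 × 0.0558 = $407.21
Paid family leave insurance: $7,297.61 × 0.0039 = $28.46
Medicare tax: $7,297.61 × 0.02 = $145.95
SDI: $7,297.61 × 0.018 = $131.36
Legal plan premium: $390.17
Life insurance premium: $42.64
Total deductions = $407.21 + $28.46 + $145.95 + $131.36 + $390.17 + $42.64 = $1,145.79
Net pay = $7,297.61 − $1,145.79 = $6,151.82

$6,151.82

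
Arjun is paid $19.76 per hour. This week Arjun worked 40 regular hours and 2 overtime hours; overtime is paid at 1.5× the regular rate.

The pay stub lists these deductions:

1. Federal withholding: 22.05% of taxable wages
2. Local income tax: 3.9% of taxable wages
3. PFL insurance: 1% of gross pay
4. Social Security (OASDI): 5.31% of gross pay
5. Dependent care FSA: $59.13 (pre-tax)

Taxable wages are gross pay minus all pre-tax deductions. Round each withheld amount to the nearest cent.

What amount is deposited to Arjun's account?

Regular pay: 40 × $19.76 = $790.40
Overtime pay: 2 × $19.76 × 1.5 = $59.28
Gross pay = $790.40 + $59.28 = $849.68
Dependent care FSA: $59.13
Taxable wages = $849.68 − $59.13 = $790.55
Federal withholding: $790.55 × 0.2205 = $174.32
Local income tax: $790.55 × 0.039 = $30.83
PFL insurance: $849.68 × 0.01 = $8.50
Social Security (OASDI): $849.68 × 0.0531 = $45.12
Total deductions = $59.13 + $174.32 + $30.83 + $8.50 + $45.12 = $317.90
Net pay = $849.68 − $317.90 = $531.78

$531.78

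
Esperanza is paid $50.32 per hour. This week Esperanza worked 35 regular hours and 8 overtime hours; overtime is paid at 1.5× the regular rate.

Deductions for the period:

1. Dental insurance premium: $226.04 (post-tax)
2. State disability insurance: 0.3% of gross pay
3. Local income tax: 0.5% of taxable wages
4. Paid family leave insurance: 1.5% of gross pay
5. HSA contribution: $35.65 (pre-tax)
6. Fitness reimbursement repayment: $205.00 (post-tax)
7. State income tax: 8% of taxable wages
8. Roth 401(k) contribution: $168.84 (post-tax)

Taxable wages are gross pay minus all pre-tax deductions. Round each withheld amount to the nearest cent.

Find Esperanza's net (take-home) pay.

Regular pay: 35 × $50.32 = $1761.20
Overtime pay: 8 × $50.32 × 1.5 = $603.84
Gross pay = $1761.20 + $603.84 = $2365.04
HSA contribution: $35.65
Taxable wages = $2365.04 − $35.65 = $2329.39
Local income tax: $2329.39 × 0.005 = $11.65
State income tax: $2329.39 × 0.08 = $186.35
Paid family leave insurance: $2365.04 × 0.015 = $35.48
State disability insurance: $2365.04 × 0.003 = $7.10
Roth 401(k) contribution: $168.84
Fitness reimbursement repayment: $205.00
Dental insurance premium: $226.04
Total deductions = $35.65 + $11.65 + $186.35 + $35.48 + $7.10 + $168.84 + $205.00 + $226.04 = $876.11
Net pay = $2365.04 − $876.11 = $1488.93

$1488.93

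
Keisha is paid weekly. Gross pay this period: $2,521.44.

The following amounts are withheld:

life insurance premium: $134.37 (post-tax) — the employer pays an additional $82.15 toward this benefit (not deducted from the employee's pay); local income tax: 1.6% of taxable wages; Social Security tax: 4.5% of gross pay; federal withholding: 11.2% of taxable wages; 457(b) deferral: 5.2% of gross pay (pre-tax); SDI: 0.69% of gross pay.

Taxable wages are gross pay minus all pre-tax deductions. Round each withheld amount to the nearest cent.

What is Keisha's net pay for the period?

457(b) deferral: $2,521.44 × 0.052 = $131.11
Taxable wages = $2,521.44 − $131.11 = $2,390.33
Local income tax: $2,390.33 × 0.016 = $38.25
Federal withholding: $2,390.33 × 0.112 = $267.72
Social Security tax: $2,521.44 × 0.045 = $113.46
SDI: $2,521.44 × 0.0069 = $17.40
Life insurance premium: $134.37
(Employer's $82.15 toward life insurance premium is not withheld from the employee.)
Total deductions = $131.11 + $38.25 + $267.72 + $113.46 + $17.40 + $134.37 = $702.31
Net pay = $2,521.44 − $702.31 = $1,819.13

$1,819.13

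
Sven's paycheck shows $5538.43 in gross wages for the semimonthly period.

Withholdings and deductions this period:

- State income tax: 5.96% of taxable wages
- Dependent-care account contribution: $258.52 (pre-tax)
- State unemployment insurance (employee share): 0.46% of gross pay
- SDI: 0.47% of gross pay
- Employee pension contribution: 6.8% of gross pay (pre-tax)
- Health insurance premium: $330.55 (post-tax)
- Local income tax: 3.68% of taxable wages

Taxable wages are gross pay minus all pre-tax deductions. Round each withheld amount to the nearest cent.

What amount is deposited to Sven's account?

$4048.56

Employee pension contribution: $5538.43 × 0.068 = $376.61
Dependent-care account contribution: $258.52
Pre-tax total = $376.61 + $258.52 = $635.13
Taxable wages = $5538.43 − $635.13 = $4903.30
Local income tax: $4903.30 × 0.0368 = $180.44
State income tax: $4903.30 × 0.0596 = $292.24
State unemployment insurance (employee share): $5538.43 × 0.0046 = $25.48
SDI: $5538.43 × 0.0047 = $26.03
Health insurance premium: $330.55
Total deductions = $376.61 + $258.52 + $180.44 + $292.24 + $25.48 + $26.03 + $330.55 = $1489.87
Net pay = $5538.43 − $1489.87 = $4048.56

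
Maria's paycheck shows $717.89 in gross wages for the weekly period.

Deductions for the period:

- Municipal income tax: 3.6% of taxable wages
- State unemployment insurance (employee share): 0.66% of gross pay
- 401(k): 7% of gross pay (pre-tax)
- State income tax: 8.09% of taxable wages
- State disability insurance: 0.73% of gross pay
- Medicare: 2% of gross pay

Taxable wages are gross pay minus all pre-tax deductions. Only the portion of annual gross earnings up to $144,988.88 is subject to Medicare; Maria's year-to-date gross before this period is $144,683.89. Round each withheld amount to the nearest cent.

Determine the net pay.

401(k): $717.89 × 0.07 = $50.25
Taxable wages = $717.89 − $50.25 = $667.64
Municipal income tax: $667.64 × 0.036 = $24.04
State income tax: $667.64 × 0.0809 = $54.01
Medicare: only $144,988.88 − $144,683.89 = $304.99 of this check is subject → $304.99 × 0.02 = $6.10
State unemployment insurance (employee share): $717.89 × 0.0066 = $4.74
State disability insurance: $717.89 × 0.0073 = $5.24
Total deductions = $50.25 + $24.04 + $54.01 + $6.10 + $4.74 + $5.24 = $144.38
Net pay = $717.89 − $144.38 = $573.51

$573.51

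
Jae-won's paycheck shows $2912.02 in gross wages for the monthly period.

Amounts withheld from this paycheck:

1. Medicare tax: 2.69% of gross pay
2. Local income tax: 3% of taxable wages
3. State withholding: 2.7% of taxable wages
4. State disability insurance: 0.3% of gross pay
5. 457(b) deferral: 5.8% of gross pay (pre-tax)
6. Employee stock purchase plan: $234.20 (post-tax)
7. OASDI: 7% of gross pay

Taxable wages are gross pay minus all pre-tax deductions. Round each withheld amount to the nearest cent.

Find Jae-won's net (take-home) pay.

$2061.66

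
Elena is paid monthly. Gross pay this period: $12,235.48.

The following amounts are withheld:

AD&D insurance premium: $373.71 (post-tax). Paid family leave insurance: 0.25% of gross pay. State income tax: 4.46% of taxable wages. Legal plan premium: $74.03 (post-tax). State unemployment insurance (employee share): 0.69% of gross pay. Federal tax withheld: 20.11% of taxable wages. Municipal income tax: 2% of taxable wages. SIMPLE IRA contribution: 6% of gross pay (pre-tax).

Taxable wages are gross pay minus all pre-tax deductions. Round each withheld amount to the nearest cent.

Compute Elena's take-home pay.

SIMPLE IRA contribution: $12,235.48 × 0.06 = $734.13
Taxable wages = $12,235.48 − $734.13 = $11,501.35
State income tax: $11,501.35 × 0.0446 = $512.96
Municipal income tax: $11,501.35 × 0.02 = $230.03
Federal tax withheld: $11,501.35 × 0.2011 = $2,312.92
Paid family leave insurance: $12,235.48 × 0.0025 = $30.59
State unemployment insurance (employee share): $12,235.48 × 0.0069 = $84.42
Legal plan premium: $74.03
AD&D insurance premium: $373.71
Total deductions = $734.13 + $512.96 + $230.03 + $2,312.92 + $30.59 + $84.42 + $74.03 + $373.71 = $4,352.79
Net pay = $12,235.48 − $4,352.79 = $7,882.69

$7,882.69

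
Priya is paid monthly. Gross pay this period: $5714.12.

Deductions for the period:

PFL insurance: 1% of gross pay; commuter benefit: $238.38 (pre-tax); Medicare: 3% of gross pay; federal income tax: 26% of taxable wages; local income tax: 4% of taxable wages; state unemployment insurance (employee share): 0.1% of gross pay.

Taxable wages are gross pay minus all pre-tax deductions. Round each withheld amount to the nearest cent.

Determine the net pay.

Commuter benefit: $238.38
Taxable wages = $5714.12 − $238.38 = $5475.74
Federal income tax: $5475.74 × 0.26 = $1423.69
Local income tax: $5475.74 × 0.04 = $219.03
State unemployment insurance (employee share): $5714.12 × 0.001 = $5.71
Medicare: $5714.12 × 0.03 = $171.42
PFL insurance: $5714.12 × 0.01 = $57.14
Total deductions = $238.38 + $1423.69 + $219.03 + $5.71 + $171.42 + $57.14 = $2115.37
Net pay = $5714.12 − $2115.37 = $3598.75

$3598.75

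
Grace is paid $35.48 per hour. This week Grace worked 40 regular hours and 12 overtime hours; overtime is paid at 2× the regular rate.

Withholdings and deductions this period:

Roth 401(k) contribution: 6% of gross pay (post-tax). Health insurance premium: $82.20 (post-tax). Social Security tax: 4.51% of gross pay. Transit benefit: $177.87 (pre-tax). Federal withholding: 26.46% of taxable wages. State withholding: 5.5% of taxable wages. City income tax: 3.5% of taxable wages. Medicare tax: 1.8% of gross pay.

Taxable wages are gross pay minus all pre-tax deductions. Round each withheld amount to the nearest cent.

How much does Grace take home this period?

Regular pay: 40 × $35.48 = $1419.20
Overtime pay: 12 × $35.48 × 2 = $851.52
Gross pay = $1419.20 + $851.52 = $2270.72
Transit benefit: $177.87
Taxable wages = $2270.72 − $177.87 = $2092.85
City income tax: $2092.85 × 0.035 = $73.25
State withholding: $2092.85 × 0.055 = $115.11
Federal withholding: $2092.85 × 0.2646 = $553.77
Social Security tax: $2270.72 × 0.0451 = $102.41
Medicare tax: $2270.72 × 0.018 = $40.87
Roth 401(k) contribution: $2270.72 × 0.06 = $136.24
Health insurance premium: $82.20
Total deductions = $177.87 + $73.25 + $115.11 + $553.77 + $102.41 + $40.87 + $136.24 + $82.20 = $1281.72
Net pay = $2270.72 − $1281.72 = $989.00

$989.00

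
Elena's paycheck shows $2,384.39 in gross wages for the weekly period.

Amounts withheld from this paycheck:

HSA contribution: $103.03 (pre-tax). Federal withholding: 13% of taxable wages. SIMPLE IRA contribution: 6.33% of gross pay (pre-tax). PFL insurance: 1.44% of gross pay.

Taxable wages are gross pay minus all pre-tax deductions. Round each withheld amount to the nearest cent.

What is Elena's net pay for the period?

$1,819.13

HSA contribution: $103.03
SIMPLE IRA contribution: $2,384.39 × 0.0633 = $150.93
Pre-tax total = $103.03 + $150.93 = $253.96
Taxable wages = $2,384.39 − $253.96 = $2,130.43
Federal withholding: $2,130.43 × 0.13 = $276.96
PFL insurance: $2,384.39 × 0.0144 = $34.34
Total deductions = $103.03 + $150.93 + $276.96 + $34.34 = $565.26
Net pay = $2,384.39 − $565.26 = $1,819.13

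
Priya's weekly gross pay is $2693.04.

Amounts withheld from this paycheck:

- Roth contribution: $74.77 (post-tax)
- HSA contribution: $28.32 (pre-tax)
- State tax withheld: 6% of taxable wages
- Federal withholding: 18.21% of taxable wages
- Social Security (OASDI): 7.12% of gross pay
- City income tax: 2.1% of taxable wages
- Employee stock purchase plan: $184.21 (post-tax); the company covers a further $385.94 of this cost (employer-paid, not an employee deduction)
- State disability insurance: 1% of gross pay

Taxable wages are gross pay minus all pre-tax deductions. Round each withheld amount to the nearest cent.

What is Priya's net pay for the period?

$1485.98

HSA contribution: $28.32
Taxable wages = $2693.04 − $28.32 = $2664.72
Federal withholding: $2664.72 × 0.1821 = $485.25
City income tax: $2664.72 × 0.021 = $55.96
State tax withheld: $2664.72 × 0.06 = $159.88
Social Security (OASDI): $2693.04 × 0.0712 = $191.74
State disability insurance: $2693.04 × 0.01 = $26.93
Employee stock purchase plan: $184.21
Roth contribution: $74.77
(Employer's $385.94 toward employee stock purchase plan is not withheld from the employee.)
Total deductions = $28.32 + $485.25 + $55.96 + $159.88 + $191.74 + $26.93 + $184.21 + $74.77 = $1207.06
Net pay = $2693.04 − $1207.06 = $1485.98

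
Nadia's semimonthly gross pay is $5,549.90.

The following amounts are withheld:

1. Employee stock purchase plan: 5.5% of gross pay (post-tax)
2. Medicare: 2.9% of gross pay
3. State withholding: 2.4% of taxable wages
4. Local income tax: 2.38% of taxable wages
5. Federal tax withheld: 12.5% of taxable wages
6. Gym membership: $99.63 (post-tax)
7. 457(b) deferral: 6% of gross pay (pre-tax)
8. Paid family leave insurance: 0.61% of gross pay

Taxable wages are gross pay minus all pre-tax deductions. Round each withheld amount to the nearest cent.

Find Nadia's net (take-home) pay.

457(b) deferral: $5,549.90 × 0.06 = $332.99
Taxable wages = $5,549.90 − $332.99 = $5,216.91
State withholding: $5,216.91 × 0.024 = $125.21
Local income tax: $5,216.91 × 0.0238 = $124.16
Federal tax withheld: $5,216.91 × 0.125 = $652.11
Paid family leave insurance: $5,549.90 × 0.0061 = $33.85
Medicare: $5,549.90 × 0.029 = $160.95
Employee stock purchase plan: $5,549.90 × 0.055 = $305.24
Gym membership: $99.63
Total deductions = $332.99 + $125.21 + $124.16 + $652.11 + $33.85 + $160.95 + $305.24 + $99.63 = $1,834.14
Net pay = $5,549.90 − $1,834.14 = $3,715.76

$3,715.76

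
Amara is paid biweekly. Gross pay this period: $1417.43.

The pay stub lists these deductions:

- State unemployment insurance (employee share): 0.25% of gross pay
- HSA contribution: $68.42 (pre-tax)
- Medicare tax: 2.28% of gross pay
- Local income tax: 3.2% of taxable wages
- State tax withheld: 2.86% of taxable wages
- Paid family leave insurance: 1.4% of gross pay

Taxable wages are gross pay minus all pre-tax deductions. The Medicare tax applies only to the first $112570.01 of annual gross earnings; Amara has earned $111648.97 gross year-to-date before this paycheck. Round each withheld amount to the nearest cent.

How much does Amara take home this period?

$1222.88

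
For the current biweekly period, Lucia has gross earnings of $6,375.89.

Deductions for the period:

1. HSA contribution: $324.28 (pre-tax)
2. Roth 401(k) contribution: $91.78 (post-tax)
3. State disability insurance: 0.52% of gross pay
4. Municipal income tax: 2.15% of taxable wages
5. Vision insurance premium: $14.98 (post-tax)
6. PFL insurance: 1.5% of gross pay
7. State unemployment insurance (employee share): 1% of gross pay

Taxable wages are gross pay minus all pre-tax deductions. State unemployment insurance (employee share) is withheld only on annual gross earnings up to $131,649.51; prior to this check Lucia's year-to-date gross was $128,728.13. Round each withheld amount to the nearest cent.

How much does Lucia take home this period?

$5,656.74

HSA contribution: $324.28
Taxable wages = $6,375.89 − $324.28 = $6,051.61
Municipal income tax: $6,051.61 × 0.0215 = $130.11
State disability insurance: $6,375.89 × 0.0052 = $33.15
PFL insurance: $6,375.89 × 0.015 = $95.64
State unemployment insurance (employee share): only $131,649.51 − $128,728.13 = $2,921.38 of this check is subject → $2,921.38 × 0.01 = $29.21
Vision insurance premium: $14.98
Roth 401(k) contribution: $91.78
Total deductions = $324.28 + $130.11 + $33.15 + $95.64 + $29.21 + $14.98 + $91.78 = $719.15
Net pay = $6,375.89 − $719.15 = $5,656.74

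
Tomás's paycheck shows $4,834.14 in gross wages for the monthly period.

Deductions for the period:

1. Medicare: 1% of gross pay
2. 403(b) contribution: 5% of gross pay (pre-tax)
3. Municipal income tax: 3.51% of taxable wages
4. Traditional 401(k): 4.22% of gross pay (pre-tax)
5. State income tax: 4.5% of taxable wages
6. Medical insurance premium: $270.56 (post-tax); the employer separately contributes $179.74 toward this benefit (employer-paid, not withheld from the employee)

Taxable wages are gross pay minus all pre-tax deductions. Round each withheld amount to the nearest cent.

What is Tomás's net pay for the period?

$3,718.02

Traditional 401(k): $4,834.14 × 0.0422 = $204.00
403(b) contribution: $4,834.14 × 0.05 = $241.71
Pre-tax total = $204.00 + $241.71 = $445.71
Taxable wages = $4,834.14 − $445.71 = $4,388.43
Municipal income tax: $4,388.43 × 0.0351 = $154.03
State income tax: $4,388.43 × 0.045 = $197.48
Medicare: $4,834.14 × 0.01 = $48.34
Medical insurance premium: $270.56
(Employer's $179.74 toward medical insurance premium is not withheld from the employee.)
Total deductions = $204.00 + $241.71 + $154.03 + $197.48 + $48.34 + $270.56 = $1,116.12
Net pay = $4,834.14 − $1,116.12 = $3,718.02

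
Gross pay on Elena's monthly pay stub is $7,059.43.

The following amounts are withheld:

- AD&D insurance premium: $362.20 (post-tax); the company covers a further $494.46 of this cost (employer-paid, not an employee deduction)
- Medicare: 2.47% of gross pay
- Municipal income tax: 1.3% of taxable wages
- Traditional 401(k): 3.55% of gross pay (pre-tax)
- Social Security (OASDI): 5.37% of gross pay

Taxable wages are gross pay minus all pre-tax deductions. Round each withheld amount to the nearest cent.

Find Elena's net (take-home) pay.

$5,804.65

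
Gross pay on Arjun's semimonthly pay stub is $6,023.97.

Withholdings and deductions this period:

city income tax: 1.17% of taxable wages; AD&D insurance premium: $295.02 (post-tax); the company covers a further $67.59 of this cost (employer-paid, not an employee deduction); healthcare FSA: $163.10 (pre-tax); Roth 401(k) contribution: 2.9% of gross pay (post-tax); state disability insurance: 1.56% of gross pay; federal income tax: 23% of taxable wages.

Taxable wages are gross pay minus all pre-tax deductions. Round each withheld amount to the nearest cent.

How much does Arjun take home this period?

$3,880.61

Healthcare FSA: $163.10
Taxable wages = $6,023.97 − $163.10 = $5,860.87
Federal income tax: $5,860.87 × 0.23 = $1,348.00
City income tax: $5,860.87 × 0.0117 = $68.57
State disability insurance: $6,023.97 × 0.0156 = $93.97
AD&D insurance premium: $295.02
Roth 401(k) contribution: $6,023.97 × 0.029 = $174.70
(Employer's $67.59 toward AD&D insurance premium is not withheld from the employee.)
Total deductions = $163.10 + $1,348.00 + $68.57 + $93.97 + $295.02 + $174.70 = $2,143.36
Net pay = $6,023.97 − $2,143.36 = $3,880.61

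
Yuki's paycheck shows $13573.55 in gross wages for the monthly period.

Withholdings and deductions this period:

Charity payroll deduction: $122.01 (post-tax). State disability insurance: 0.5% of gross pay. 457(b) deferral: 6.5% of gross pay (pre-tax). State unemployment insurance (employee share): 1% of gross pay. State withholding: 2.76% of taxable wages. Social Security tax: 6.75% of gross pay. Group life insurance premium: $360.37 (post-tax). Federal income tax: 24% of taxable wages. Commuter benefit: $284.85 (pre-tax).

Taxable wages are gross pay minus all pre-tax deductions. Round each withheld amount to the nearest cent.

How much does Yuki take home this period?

$7484.26

Commuter benefit: $284.85
457(b) deferral: $13573.55 × 0.065 = $882.28
Pre-tax total = $284.85 + $882.28 = $1167.13
Taxable wages = $13573.55 − $1167.13 = $12406.42
State withholding: $12406.42 × 0.0276 = $342.42
Federal income tax: $12406.42 × 0.24 = $2977.54
Social Security tax: $13573.55 × 0.0675 = $916.21
State disability insurance: $13573.55 × 0.005 = $67.87
State unemployment insurance (employee share): $13573.55 × 0.01 = $135.74
Group life insurance premium: $360.37
Charity payroll deduction: $122.01
Total deductions = $284.85 + $882.28 + $342.42 + $2977.54 + $916.21 + $67.87 + $135.74 + $360.37 + $122.01 = $6089.29
Net pay = $13573.55 − $6089.29 = $7484.26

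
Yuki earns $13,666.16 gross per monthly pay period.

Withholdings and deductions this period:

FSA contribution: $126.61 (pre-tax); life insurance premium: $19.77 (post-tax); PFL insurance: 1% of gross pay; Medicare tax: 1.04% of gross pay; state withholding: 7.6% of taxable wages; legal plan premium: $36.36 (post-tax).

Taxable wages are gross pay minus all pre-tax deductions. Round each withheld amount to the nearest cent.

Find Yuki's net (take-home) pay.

FSA contribution: $126.61
Taxable wages = $13,666.16 − $126.61 = $13,539.55
State withholding: $13,539.55 × 0.076 = $1,029.01
PFL insurance: $13,666.16 × 0.01 = $136.66
Medicare tax: $13,666.16 × 0.0104 = $142.13
Life insurance premium: $19.77
Legal plan premium: $36.36
Total deductions = $126.61 + $1,029.01 + $136.66 + $142.13 + $19.77 + $36.36 = $1,490.54
Net pay = $13,666.16 − $1,490.54 = $12,175.62

$12,175.62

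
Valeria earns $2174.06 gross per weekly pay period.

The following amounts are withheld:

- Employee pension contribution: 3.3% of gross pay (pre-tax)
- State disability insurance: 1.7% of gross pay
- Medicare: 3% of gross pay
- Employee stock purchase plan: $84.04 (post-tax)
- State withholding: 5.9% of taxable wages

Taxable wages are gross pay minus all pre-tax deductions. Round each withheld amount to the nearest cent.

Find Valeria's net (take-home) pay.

Employee pension contribution: $2174.06 × 0.033 = $71.74
Taxable wages = $2174.06 − $71.74 = $2102.32
State withholding: $2102.32 × 0.059 = $124.04
Medicare: $2174.06 × 0.03 = $65.22
State disability insurance: $2174.06 × 0.017 = $36.96
Employee stock purchase plan: $84.04
Total deductions = $71.74 + $124.04 + $65.22 + $36.96 + $84.04 = $382.00
Net pay = $2174.06 − $382.00 = $1792.06

$1792.06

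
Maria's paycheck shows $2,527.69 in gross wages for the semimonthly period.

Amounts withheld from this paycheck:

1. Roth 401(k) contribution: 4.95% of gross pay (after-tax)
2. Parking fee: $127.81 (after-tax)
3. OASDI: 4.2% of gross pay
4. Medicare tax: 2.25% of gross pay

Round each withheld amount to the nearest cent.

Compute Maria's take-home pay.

$2,111.73

OASDI: $2,527.69 × 0.042 = $106.16
Medicare tax: $2,527.69 × 0.0225 = $56.87
Parking fee: $127.81
Roth 401(k) contribution: $2,527.69 × 0.0495 = $125.12
Total deductions = $106.16 + $56.87 + $127.81 + $125.12 = $415.96
Net pay = $2,527.69 − $415.96 = $2,111.73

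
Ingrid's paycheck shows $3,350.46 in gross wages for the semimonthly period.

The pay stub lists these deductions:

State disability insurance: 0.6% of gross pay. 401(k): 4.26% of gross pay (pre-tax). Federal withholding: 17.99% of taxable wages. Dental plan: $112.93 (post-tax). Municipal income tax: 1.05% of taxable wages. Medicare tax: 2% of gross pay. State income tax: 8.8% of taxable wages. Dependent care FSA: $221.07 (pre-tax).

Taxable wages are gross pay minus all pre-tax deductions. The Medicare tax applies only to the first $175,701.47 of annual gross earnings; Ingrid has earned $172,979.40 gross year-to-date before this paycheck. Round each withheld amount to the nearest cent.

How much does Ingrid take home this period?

$1,967.70

401(k): $3,350.46 × 0.0426 = $142.73
Dependent care FSA: $221.07
Pre-tax total = $142.73 + $221.07 = $363.80
Taxable wages = $3,350.46 − $363.80 = $2,986.66
Federal withholding: $2,986.66 × 0.1799 = $537.30
Municipal income tax: $2,986.66 × 0.0105 = $31.36
State income tax: $2,986.66 × 0.088 = $262.83
Medicare tax: only $175,701.47 − $172,979.40 = $2,722.07 of this check is subject → $2,722.07 × 0.02 = $54.44
State disability insurance: $3,350.46 × 0.006 = $20.10
Dental plan: $112.93
Total deductions = $142.73 + $221.07 + $537.30 + $31.36 + $262.83 + $54.44 + $20.10 + $112.93 = $1,382.76
Net pay = $3,350.46 − $1,382.76 = $1,967.70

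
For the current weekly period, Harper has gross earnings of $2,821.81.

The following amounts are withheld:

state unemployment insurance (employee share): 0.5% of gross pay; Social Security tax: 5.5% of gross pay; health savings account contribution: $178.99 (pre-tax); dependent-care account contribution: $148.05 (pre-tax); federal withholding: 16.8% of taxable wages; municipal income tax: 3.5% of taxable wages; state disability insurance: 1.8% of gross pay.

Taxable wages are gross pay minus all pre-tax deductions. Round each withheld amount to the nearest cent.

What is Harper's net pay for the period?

$1,768.23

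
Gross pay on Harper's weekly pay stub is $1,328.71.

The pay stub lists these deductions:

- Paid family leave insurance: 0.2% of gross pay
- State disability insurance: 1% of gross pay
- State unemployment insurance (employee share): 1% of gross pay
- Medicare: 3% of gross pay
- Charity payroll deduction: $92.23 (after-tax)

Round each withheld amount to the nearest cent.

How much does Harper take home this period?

$1,167.38

State unemployment insurance (employee share): $1,328.71 × 0.01 = $13.29
Medicare: $1,328.71 × 0.03 = $39.86
State disability insurance: $1,328.71 × 0.01 = $13.29
Paid family leave insurance: $1,328.71 × 0.002 = $2.66
Charity payroll deduction: $92.23
Total deductions = $13.29 + $39.86 + $13.29 + $2.66 + $92.23 = $161.33
Net pay = $1,328.71 − $161.33 = $1,167.38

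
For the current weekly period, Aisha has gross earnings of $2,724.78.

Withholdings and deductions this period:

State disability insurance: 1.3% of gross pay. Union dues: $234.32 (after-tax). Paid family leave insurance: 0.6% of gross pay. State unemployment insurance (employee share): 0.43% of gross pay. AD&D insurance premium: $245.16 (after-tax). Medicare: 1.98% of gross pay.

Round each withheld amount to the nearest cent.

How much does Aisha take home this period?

$2,127.86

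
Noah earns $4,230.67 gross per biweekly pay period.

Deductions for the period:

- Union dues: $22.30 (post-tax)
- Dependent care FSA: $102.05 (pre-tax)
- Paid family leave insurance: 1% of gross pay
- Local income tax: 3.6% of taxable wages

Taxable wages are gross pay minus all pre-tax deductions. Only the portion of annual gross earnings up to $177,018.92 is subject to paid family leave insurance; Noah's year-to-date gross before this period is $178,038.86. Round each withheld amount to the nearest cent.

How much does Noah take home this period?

$3,957.69

Dependent care FSA: $102.05
Taxable wages = $4,230.67 − $102.05 = $4,128.62
Local income tax: $4,128.62 × 0.036 = $148.63
Paid family leave insurance: annual cap $177,018.92 already reached (YTD $178,038.86), so $0.00
Union dues: $22.30
Total deductions = $102.05 + $148.63 + $0.00 + $22.30 = $272.98
Net pay = $4,230.67 − $272.98 = $3,957.69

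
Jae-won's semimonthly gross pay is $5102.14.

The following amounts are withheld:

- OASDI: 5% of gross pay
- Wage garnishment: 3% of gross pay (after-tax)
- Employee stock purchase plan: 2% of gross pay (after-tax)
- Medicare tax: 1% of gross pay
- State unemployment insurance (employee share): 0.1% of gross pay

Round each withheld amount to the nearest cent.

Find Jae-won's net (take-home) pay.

$4535.81

OASDI: $5102.14 × 0.05 = $255.11
State unemployment insurance (employee share): $5102.14 × 0.001 = $5.10
Medicare tax: $5102.14 × 0.01 = $51.02
Employee stock purchase plan: $5102.14 × 0.02 = $102.04
Wage garnishment: $5102.14 × 0.03 = $153.06
Total deductions = $255.11 + $5.10 + $51.02 + $102.04 + $153.06 = $566.33
Net pay = $5102.14 − $566.33 = $4535.81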